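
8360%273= 170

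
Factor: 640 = 2^7*5^1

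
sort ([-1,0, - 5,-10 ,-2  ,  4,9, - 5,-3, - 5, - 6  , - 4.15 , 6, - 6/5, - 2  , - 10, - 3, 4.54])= [ - 10, - 10, - 6, - 5,-5 ,-5, - 4.15,- 3, - 3, - 2, - 2,- 6/5, -1,0, 4, 4.54, 6 , 9 ]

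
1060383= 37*28659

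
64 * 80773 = 5169472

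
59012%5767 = 1342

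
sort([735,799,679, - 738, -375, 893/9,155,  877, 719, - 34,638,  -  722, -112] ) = [ - 738, - 722, - 375,-112, - 34, 893/9,  155, 638, 679, 719 , 735,799, 877] 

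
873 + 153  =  1026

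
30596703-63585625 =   -  32988922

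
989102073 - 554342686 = 434759387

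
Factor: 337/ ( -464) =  - 2^( - 4)*29^ ( -1 )* 337^1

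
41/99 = 41/99 = 0.41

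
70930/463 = 153+ 91/463 = 153.20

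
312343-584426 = - 272083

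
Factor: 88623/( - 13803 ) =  -3^1*107^(-1 )*229^1 = - 687/107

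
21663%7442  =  6779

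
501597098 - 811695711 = - 310098613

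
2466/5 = 2466/5 = 493.20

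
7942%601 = 129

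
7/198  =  7/198 = 0.04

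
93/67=1 + 26/67 = 1.39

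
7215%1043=957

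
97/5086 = 97/5086 = 0.02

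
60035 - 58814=1221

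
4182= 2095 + 2087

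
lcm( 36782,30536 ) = 1618408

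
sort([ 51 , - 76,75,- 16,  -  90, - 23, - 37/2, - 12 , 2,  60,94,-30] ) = [-90,  -  76,- 30, -23,-37/2, - 16,  -  12,2,51,60,75 , 94]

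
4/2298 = 2/1149 = 0.00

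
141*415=58515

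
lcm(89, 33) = 2937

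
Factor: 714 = 2^1*3^1*7^1*17^1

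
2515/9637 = 2515/9637 = 0.26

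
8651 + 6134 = 14785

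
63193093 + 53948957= 117142050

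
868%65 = 23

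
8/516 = 2/129= 0.02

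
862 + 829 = 1691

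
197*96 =18912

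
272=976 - 704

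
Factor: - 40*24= - 960 = - 2^6 * 3^1 * 5^1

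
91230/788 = 115  +  305/394 = 115.77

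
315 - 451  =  -136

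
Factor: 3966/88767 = 1322/29589 =2^1*3^( - 1 ) * 7^( - 1)*661^1*1409^ ( - 1 ) 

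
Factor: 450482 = 2^1*225241^1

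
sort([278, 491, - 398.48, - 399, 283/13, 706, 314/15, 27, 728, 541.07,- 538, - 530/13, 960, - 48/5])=[ - 538 , - 399, - 398.48, - 530/13,-48/5, 314/15,283/13, 27, 278,491 , 541.07,706,728,960 ] 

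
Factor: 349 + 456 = 805 = 5^1*7^1*23^1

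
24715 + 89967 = 114682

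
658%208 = 34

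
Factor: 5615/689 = 5^1*13^( - 1 )*53^(-1) *1123^1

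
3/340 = 3/340 = 0.01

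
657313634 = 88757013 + 568556621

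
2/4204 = 1/2102 = 0.00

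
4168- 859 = 3309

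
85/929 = 85/929 = 0.09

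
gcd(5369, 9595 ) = 1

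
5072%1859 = 1354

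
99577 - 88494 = 11083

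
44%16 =12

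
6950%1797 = 1559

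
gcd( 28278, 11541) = 3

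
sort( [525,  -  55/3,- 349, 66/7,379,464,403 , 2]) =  [-349, - 55/3,2,66/7,379,403,  464,525 ] 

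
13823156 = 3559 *3884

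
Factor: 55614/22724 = 2^(- 1 ) * 3^1 * 19^( - 1)*31^1= 93/38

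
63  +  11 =74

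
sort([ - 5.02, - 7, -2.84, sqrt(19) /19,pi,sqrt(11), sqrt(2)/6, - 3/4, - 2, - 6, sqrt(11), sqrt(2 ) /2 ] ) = [ - 7, - 6,- 5.02, - 2.84,-2, - 3/4,sqrt( 19 ) /19, sqrt(2 ) /6, sqrt( 2 ) /2,pi,  sqrt(11), sqrt(11 ) ] 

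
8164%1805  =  944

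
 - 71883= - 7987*9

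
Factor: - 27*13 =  - 3^3 * 13^1 = - 351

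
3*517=1551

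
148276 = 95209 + 53067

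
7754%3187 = 1380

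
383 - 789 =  - 406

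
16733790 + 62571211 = 79305001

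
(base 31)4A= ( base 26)54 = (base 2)10000110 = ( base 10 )134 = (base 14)98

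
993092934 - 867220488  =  125872446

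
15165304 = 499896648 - 484731344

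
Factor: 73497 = 3^1 * 24499^1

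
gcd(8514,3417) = 3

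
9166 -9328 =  - 162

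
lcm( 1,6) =6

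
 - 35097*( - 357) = 12529629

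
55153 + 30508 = 85661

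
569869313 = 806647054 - 236777741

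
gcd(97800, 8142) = 6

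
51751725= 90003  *575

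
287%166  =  121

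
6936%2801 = 1334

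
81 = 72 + 9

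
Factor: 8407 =7^1*1201^1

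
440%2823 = 440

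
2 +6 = 8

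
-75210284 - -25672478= - 49537806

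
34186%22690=11496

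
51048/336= 151 + 13/14 = 151.93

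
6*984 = 5904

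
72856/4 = 18214 = 18214.00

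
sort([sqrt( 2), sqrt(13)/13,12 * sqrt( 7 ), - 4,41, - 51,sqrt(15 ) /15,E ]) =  [ - 51,-4,sqrt ( 15)/15, sqrt( 13)/13,sqrt( 2 ), E,12*sqrt ( 7),41] 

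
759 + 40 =799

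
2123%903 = 317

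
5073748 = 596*8513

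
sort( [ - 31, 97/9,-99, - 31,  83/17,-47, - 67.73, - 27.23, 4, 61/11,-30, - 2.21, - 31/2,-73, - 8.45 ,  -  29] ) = [-99, - 73,  -  67.73,-47,-31,-31, - 30, - 29 , - 27.23, - 31/2, - 8.45,-2.21,4, 83/17, 61/11, 97/9]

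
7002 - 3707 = 3295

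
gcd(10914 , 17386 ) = 2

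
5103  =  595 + 4508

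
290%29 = 0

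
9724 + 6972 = 16696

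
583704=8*72963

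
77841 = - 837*(  -  93 )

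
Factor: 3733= 3733^1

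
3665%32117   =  3665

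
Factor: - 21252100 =  -  2^2*5^2*461^2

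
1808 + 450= 2258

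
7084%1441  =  1320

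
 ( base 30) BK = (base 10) 350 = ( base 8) 536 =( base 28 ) CE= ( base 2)101011110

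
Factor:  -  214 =  -  2^1*107^1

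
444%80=44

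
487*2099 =1022213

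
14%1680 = 14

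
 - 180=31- 211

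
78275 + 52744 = 131019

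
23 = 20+3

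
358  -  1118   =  -760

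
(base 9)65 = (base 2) 111011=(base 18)35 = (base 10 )59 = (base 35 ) 1O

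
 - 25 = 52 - 77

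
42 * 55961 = 2350362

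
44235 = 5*8847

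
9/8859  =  3/2953 = 0.00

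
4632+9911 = 14543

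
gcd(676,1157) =13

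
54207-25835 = 28372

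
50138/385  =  4558/35 = 130.23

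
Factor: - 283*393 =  - 3^1 * 131^1 * 283^1 = - 111219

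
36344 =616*59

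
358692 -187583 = 171109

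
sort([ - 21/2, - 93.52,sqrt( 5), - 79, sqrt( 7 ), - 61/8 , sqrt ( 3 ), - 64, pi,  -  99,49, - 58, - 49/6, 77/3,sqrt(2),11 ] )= [ - 99, - 93.52, - 79, - 64,-58, - 21/2, - 49/6, - 61/8,sqrt (2),sqrt( 3 ),sqrt(5 ) , sqrt( 7 ),pi,11, 77/3,  49]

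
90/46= 45/23 = 1.96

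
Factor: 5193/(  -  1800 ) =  - 2^( - 3)*5^ ( - 2)*577^1 =- 577/200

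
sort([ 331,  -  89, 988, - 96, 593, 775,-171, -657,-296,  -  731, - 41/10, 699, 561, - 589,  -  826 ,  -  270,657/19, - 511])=[ - 826 ,-731,-657, - 589 ,-511,- 296, - 270,-171, - 96,-89,-41/10, 657/19,  331,561,593, 699 , 775 , 988]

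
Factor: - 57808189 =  - 73^1*263^1*3011^1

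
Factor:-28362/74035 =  - 2^1*3^1* 5^( - 1 ) * 13^( - 1 )*17^( - 1 )*29^1*67^( - 1)*163^1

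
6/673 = 6/673 = 0.01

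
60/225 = 4/15 = 0.27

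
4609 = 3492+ 1117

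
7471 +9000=16471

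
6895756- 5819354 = 1076402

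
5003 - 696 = 4307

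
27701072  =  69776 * 397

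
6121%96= 73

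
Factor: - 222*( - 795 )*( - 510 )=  - 2^2*3^3* 5^2*17^1*37^1*53^1  =  - 90009900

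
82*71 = 5822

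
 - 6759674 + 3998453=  - 2761221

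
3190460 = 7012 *455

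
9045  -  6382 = 2663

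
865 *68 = 58820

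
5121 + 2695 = 7816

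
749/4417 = 107/631 = 0.17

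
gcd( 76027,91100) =1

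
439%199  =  41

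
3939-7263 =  - 3324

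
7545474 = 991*7614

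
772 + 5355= 6127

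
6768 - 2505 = 4263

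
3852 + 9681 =13533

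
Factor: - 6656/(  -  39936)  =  2^( - 1 )*3^( - 1) = 1/6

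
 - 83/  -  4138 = 83/4138= 0.02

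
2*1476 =2952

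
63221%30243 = 2735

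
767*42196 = 32364332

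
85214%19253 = 8202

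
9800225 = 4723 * 2075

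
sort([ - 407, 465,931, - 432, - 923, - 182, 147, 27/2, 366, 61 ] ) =[ - 923, - 432, - 407 , - 182,27/2, 61,147, 366, 465, 931 ] 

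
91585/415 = 220 + 57/83=220.69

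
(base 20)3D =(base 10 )73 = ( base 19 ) 3G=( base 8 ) 111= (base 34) 25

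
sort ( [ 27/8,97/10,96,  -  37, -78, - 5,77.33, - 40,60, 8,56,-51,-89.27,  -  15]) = [ - 89.27,- 78,  -  51, - 40, - 37, - 15, -5, 27/8,8,97/10 , 56, 60 , 77.33, 96]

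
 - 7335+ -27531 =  -34866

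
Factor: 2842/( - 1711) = - 98/59=- 2^1*7^2*59^( - 1 )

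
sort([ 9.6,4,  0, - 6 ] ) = [ - 6  ,  0,4,9.6 ] 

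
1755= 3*585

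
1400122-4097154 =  - 2697032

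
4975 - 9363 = - 4388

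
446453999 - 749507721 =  -303053722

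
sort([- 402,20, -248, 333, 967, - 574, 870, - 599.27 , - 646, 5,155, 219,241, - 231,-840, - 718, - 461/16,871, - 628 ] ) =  [ - 840, - 718, - 646, - 628, - 599.27, - 574, - 402, - 248, - 231, - 461/16,5,20,155,219,241,333,870,871,967]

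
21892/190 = 115 + 21/95=   115.22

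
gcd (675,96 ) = 3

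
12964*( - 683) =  - 8854412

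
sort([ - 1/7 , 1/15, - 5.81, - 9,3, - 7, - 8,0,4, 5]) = [  -  9, - 8 , - 7, - 5.81, - 1/7,0,1/15,  3,4, 5 ]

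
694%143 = 122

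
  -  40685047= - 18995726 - 21689321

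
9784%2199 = 988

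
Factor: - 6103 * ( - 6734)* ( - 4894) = - 2^2*7^1 * 13^1*17^1*37^1*359^1*2447^1 = - 201131664188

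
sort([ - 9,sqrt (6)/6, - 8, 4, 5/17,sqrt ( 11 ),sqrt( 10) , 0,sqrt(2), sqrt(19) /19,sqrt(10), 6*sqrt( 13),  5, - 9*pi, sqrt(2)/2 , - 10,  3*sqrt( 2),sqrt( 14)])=[ - 9*pi,- 10, - 9, -8 , 0, sqrt( 19 )/19,5/17,sqrt(6) /6,sqrt(2)/2,sqrt( 2),sqrt(10),sqrt(10 ), sqrt(11 ),sqrt( 14 ),4,3*sqrt(2)  ,  5,6*sqrt(13)]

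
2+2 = 4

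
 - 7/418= - 1+411/418 = - 0.02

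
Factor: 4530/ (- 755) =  - 6 =- 2^1*3^1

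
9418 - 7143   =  2275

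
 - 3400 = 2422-5822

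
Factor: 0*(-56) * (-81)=0 = 0^1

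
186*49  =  9114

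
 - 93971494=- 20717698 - 73253796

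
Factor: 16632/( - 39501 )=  - 2^3*19^( - 1)= - 8/19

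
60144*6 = 360864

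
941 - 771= 170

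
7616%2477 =185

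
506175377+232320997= 738496374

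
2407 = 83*29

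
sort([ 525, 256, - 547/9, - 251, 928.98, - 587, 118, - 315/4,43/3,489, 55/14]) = [ - 587, - 251,  -  315/4,  -  547/9, 55/14, 43/3, 118, 256,489, 525,928.98 ] 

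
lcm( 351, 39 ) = 351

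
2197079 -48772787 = - 46575708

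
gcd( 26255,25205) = 5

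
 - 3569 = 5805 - 9374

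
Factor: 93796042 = 2^1 * 46898021^1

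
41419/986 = 41419/986 = 42.01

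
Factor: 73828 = 2^2*18457^1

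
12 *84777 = 1017324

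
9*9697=87273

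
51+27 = 78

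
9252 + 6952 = 16204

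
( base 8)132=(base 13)6c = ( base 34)2M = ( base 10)90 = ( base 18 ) 50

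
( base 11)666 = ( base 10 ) 798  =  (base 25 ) 16n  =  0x31E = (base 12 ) 566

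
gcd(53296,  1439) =1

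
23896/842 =28+160/421 = 28.38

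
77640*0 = 0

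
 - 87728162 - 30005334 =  - 117733496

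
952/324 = 2+76/81 = 2.94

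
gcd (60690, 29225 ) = 35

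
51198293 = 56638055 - 5439762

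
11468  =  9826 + 1642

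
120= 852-732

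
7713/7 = 1101+ 6/7  =  1101.86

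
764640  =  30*25488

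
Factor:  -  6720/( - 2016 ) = 10/3 = 2^1*3^(  -  1)* 5^1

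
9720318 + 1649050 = 11369368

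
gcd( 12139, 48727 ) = 1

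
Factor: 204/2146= 2^1*3^1*17^1*29^ (-1)*37^(- 1) = 102/1073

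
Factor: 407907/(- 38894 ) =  - 2^( - 1)*3^2*61^1*743^1*19447^( - 1 )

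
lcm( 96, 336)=672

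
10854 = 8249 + 2605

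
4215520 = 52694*80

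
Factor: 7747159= 7^1*23^1* 48119^1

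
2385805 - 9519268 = -7133463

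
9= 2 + 7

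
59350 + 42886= 102236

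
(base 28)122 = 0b1101001010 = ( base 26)16A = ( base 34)OQ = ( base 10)842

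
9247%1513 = 169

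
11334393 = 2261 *5013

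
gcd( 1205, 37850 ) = 5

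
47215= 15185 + 32030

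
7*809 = 5663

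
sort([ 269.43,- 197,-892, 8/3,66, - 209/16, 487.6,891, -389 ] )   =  [-892,-389, - 197,  -  209/16,8/3, 66  ,  269.43,  487.6,  891 ]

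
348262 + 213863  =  562125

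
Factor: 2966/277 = 2^1*277^ ( -1 ) * 1483^1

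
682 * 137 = 93434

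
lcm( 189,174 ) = 10962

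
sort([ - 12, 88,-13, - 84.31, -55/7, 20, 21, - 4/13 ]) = [ - 84.31,-13, - 12, - 55/7,-4/13,20, 21, 88 ]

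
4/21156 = 1/5289 = 0.00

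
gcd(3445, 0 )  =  3445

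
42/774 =7/129 = 0.05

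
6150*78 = 479700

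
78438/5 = 15687 + 3/5= 15687.60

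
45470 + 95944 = 141414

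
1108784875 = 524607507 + 584177368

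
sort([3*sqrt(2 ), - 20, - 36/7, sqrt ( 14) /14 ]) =[ - 20, - 36/7,sqrt( 14)/14, 3*sqrt(2 )]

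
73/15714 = 73/15714=0.00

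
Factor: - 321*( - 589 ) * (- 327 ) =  - 61825563=- 3^2*19^1*31^1*107^1*109^1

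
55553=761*73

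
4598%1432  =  302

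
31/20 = 1 + 11/20 = 1.55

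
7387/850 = 7387/850 = 8.69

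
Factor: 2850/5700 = 2^( - 1) = 1/2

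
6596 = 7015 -419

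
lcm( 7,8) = 56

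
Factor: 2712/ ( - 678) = - 2^2 = -4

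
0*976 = 0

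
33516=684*49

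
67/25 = 67/25  =  2.68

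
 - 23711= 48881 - 72592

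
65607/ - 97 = -677 + 62/97 = - 676.36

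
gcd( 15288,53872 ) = 728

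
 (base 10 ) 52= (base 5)202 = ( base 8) 64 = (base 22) 28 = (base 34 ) 1i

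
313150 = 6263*50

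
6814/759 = 6814/759 = 8.98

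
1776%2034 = 1776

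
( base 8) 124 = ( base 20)44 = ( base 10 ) 84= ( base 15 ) 59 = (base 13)66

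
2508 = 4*627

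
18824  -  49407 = - 30583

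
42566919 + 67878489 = 110445408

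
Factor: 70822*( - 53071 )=-3758594362=- 2^1 * 17^1 * 73^1* 727^1*2083^1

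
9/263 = 9/263  =  0.03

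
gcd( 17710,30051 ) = 7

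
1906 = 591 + 1315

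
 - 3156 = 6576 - 9732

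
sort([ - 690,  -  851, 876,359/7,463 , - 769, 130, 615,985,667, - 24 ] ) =[-851,-769, - 690,-24,359/7, 130,463,615,667,876,  985]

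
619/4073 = 619/4073 = 0.15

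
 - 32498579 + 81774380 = 49275801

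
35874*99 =3551526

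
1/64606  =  1/64606=0.00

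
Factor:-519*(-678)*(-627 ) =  - 2^1*3^3*11^1*19^1*113^1*173^1 = - 220630014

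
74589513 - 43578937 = 31010576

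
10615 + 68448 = 79063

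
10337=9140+1197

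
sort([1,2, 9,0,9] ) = [0, 1, 2,9, 9]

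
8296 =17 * 488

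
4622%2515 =2107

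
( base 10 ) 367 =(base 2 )101101111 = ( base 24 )F7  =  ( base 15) 197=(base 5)2432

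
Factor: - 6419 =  - 7^2*131^1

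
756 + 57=813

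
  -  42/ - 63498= 7/10583 = 0.00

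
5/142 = 5/142 = 0.04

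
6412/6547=6412/6547 = 0.98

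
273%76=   45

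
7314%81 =24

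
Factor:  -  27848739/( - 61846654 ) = 2^( - 1 )*3^1*53^(-1 )*3011^1  *  3083^1*583459^( - 1 ) 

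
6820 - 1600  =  5220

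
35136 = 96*366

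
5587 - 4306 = 1281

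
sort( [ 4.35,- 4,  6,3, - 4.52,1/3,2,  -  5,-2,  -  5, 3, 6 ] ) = [-5, - 5,-4.52,-4,-2,1/3, 2,3, 3,4.35 , 6,6]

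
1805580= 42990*42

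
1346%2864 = 1346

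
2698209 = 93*29013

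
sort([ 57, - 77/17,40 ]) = [ - 77/17, 40 , 57]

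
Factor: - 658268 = - 2^2*13^1*12659^1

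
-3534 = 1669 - 5203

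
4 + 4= 8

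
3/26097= 1/8699 = 0.00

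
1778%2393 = 1778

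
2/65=2/65 = 0.03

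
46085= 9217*5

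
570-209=361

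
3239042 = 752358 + 2486684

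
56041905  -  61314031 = -5272126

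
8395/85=1679/17 = 98.76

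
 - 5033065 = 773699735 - 778732800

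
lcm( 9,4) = 36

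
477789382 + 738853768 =1216643150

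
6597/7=6597/7 = 942.43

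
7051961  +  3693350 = 10745311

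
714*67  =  47838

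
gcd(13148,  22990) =38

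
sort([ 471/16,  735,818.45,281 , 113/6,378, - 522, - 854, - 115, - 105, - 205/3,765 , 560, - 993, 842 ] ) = [ -993, - 854 , - 522, - 115, - 105, - 205/3,113/6,471/16, 281,378,560,735, 765,818.45,842]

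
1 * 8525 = 8525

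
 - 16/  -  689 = 16/689 = 0.02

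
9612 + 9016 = 18628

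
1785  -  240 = 1545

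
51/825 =17/275 = 0.06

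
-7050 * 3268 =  - 23039400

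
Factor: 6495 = 3^1*5^1*433^1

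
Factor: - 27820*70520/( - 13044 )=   2^3*3^(-1)*5^2*13^1*41^1*43^1*107^1*1087^( - 1)= 490466600/3261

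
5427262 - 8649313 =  - 3222051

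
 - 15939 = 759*(-21) 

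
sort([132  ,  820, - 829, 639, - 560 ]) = [ - 829, - 560,132,639,820]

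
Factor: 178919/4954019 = 7^( -1)*13^1*13763^1*707717^(-1)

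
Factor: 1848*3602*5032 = 33495487872 = 2^7*3^1*7^1*11^1* 17^1  *37^1*1801^1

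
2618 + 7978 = 10596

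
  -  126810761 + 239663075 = 112852314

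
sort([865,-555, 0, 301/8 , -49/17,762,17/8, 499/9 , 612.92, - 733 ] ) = [ - 733, - 555 , - 49/17,0, 17/8,301/8, 499/9, 612.92, 762 , 865 ]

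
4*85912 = 343648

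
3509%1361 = 787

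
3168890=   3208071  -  39181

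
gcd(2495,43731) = 1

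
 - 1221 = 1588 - 2809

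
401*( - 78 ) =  - 31278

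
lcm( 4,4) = 4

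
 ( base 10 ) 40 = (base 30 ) 1a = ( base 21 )1j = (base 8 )50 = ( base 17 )26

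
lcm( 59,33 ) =1947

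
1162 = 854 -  - 308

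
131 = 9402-9271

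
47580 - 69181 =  - 21601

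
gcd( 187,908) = 1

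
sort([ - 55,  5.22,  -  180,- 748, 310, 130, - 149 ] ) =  [ - 748,  -  180, - 149, -55,  5.22,130, 310]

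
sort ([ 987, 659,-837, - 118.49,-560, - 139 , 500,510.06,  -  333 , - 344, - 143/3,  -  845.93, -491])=[ - 845.93,-837 , - 560, - 491, - 344,-333 , - 139, - 118.49, - 143/3,500, 510.06, 659, 987 ]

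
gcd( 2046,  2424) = 6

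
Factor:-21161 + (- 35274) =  - 56435 = - 5^1 * 11287^1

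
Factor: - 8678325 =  - 3^1*5^2*251^1*461^1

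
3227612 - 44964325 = -41736713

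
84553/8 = 84553/8 = 10569.12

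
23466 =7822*3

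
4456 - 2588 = 1868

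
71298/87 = 23766/29 = 819.52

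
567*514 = 291438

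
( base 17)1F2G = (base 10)9298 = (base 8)22122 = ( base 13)4303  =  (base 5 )244143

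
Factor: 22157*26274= 582153018 = 2^1*3^1*29^1*151^1*22157^1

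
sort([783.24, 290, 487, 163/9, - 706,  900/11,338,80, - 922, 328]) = [ - 922, - 706,163/9, 80 , 900/11, 290,328, 338, 487, 783.24 ] 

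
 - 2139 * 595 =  - 1272705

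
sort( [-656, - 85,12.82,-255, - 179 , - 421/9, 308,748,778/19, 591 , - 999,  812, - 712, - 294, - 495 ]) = [ - 999,- 712, - 656, - 495, - 294,- 255,-179, - 85,-421/9,12.82, 778/19, 308, 591,748, 812 ]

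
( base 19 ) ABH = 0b111011111100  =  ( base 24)6FK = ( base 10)3836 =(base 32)3NS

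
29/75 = 29/75 = 0.39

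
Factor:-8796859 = - 8796859^1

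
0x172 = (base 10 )370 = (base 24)fa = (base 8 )562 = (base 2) 101110010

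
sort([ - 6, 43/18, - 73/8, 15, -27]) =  [ - 27, - 73/8,-6,43/18,15]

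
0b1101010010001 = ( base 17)1691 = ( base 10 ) 6801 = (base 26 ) a1f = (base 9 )10286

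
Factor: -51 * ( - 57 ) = 2907 = 3^2*17^1*19^1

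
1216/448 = 19/7 = 2.71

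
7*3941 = 27587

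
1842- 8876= - 7034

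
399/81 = 133/27 = 4.93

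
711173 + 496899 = 1208072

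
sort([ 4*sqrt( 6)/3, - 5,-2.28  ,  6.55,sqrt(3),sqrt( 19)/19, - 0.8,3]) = [-5, - 2.28, - 0.8,sqrt( 19) /19,sqrt (3),3,4*sqrt(6 ) /3,6.55]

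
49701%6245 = 5986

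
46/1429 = 46/1429 = 0.03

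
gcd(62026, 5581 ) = 1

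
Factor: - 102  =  -2^1*3^1*17^1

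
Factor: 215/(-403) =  - 5^1 *13^ ( - 1 )*31^( - 1 )*43^1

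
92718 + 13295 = 106013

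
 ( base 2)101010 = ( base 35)17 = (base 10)42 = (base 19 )24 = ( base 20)22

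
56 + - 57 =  - 1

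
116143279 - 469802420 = - 353659141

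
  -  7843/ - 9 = 871 + 4/9 = 871.44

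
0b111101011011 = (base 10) 3931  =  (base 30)4b1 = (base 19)AGH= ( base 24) 6jj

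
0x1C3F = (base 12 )4227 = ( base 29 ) 8HA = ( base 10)7231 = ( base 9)10824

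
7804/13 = 600+4/13 = 600.31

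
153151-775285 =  - 622134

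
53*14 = 742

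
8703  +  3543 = 12246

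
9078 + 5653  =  14731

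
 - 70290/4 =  - 17573+1/2= -17572.50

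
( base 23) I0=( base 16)19E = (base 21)JF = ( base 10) 414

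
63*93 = 5859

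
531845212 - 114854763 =416990449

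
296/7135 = 296/7135 = 0.04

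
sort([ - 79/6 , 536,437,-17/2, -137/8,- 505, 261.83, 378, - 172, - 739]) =[ - 739 , - 505, - 172, - 137/8,  -  79/6, -17/2, 261.83 , 378,  437, 536 ] 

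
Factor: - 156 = -2^2*3^1*13^1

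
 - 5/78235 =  - 1 + 15646/15647  =  - 0.00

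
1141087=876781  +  264306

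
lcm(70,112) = 560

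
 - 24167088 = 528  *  (  -  45771)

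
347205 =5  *69441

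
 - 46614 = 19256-65870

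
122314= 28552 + 93762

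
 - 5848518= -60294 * 97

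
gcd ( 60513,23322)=69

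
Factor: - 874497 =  - 3^1*13^1*17^1*1319^1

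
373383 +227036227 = 227409610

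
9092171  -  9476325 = - 384154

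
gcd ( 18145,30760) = 5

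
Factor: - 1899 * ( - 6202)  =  2^1*3^2 * 7^1*211^1*443^1 =11777598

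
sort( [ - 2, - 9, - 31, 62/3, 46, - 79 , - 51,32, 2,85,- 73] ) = [ - 79, - 73, - 51, - 31, - 9, - 2,2, 62/3,32,46,85]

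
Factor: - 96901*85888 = - 8322633088 = -2^7 * 7^1*11^1*61^1*109^1*127^1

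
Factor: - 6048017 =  - 311^1*19447^1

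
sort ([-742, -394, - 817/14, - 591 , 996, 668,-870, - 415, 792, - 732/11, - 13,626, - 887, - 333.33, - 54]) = [ - 887, - 870, - 742,  -  591, - 415, - 394,  -  333.33, - 732/11, - 817/14,  -  54, - 13,626, 668,792 , 996 ] 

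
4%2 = 0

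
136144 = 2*68072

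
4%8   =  4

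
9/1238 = 9/1238 = 0.01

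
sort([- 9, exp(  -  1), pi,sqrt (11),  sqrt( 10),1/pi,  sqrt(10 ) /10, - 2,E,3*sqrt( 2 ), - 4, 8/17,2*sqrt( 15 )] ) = [-9, - 4,-2,sqrt(10 ) /10,1/pi,exp( - 1),8/17,  E,pi,  sqrt(10 ),sqrt( 11 ),3*sqrt(2 ) , 2*sqrt(15) ] 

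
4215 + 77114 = 81329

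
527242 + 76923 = 604165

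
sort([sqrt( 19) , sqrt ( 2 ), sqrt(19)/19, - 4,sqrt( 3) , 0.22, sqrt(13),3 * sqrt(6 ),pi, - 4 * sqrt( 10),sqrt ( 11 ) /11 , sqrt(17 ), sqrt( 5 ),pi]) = [ - 4* sqrt( 10), - 4, 0.22 , sqrt( 19 ) /19, sqrt( 11)/11, sqrt( 2), sqrt (3 ), sqrt ( 5),  pi, pi, sqrt( 13),sqrt( 17 ) , sqrt( 19),3*sqrt( 6) ]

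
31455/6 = 10485/2= 5242.50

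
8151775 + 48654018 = 56805793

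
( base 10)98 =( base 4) 1202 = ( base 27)3H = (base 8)142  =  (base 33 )2W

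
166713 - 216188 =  - 49475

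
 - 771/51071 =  - 1 + 50300/51071 = -  0.02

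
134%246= 134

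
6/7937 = 6/7937 = 0.00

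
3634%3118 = 516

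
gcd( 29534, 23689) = 1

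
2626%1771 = 855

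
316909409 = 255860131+61049278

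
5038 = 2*2519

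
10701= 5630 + 5071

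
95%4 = 3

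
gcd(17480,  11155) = 115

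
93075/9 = 31025/3 = 10341.67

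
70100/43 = 70100/43=1630.23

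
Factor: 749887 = 17^1*44111^1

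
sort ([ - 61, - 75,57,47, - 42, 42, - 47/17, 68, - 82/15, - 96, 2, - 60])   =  [ - 96 ,-75, - 61, - 60, - 42, - 82/15, - 47/17, 2, 42,47,57, 68]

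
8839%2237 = 2128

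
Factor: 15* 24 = 2^3* 3^2*5^1 = 360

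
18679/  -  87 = - 18679/87 = -  214.70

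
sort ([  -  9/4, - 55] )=[ - 55, - 9/4 ]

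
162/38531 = 162/38531 = 0.00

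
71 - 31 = 40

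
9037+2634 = 11671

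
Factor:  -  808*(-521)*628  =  264367904 = 2^5*101^1*157^1*521^1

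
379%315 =64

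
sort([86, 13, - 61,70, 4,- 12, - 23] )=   [ - 61,  -  23,-12, 4, 13,70,86] 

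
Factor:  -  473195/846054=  - 2^(-1 ) * 3^( - 2)*5^1*11^ (-1) * 17^1 * 19^1*293^1 * 4273^ (-1 ) 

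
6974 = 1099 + 5875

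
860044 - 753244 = 106800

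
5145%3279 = 1866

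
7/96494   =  7/96494 = 0.00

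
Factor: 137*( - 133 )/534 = - 18221/534 = - 2^( - 1 ) * 3^( - 1)*7^1 * 19^1*89^( - 1)*137^1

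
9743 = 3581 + 6162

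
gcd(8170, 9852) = 2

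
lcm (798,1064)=3192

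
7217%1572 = 929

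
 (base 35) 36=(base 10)111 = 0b1101111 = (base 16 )6F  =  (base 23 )4j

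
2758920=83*33240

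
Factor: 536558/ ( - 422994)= - 841/663 = -  3^( - 1)*13^( - 1 ) * 17^( - 1 )*29^2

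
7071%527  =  220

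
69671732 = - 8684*( - 8023) 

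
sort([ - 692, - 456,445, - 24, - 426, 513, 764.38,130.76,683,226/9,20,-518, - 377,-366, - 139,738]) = [ - 692, - 518, - 456, - 426,- 377, - 366, - 139, - 24, 20 , 226/9,130.76,445,513,683,738,764.38]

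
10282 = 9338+944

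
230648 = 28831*8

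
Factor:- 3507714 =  - 2^1 * 3^2 *7^2 * 41^1 * 97^1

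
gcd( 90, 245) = 5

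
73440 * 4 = 293760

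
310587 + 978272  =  1288859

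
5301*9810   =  52002810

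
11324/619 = 18 + 182/619 = 18.29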